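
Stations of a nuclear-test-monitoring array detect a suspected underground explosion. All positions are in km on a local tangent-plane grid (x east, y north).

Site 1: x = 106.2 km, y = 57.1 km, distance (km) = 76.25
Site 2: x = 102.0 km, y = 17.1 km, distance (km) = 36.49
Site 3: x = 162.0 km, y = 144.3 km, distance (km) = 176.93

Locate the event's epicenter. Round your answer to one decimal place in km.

x ≈ 90.4 km, y ≈ -17.5 km

Circle about each station: (x − 106.2)² + (y − 57.1)² = 76.25²; (x − 102.0)² + (y − 17.1)² = 36.49²; (x − 162.0)² + (y − 144.3)² = 176.93².
Subtracting the Site 1 equation from the Site 2 and Site 3 equations removes the quadratic terms:
-8.4 x − 80.0 y = 640.10
111.6 x + 174.4 y = 7037.48
Solving the 2×2 system: x ≈ 90.4, y ≈ -17.5 km.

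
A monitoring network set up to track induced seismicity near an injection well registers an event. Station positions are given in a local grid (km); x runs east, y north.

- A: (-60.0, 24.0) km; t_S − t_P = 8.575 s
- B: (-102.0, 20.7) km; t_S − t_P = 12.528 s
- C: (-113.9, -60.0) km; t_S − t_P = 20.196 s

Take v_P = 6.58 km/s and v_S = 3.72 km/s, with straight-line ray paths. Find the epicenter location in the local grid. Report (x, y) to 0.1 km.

Distance from S−P lag: d = Δt · v_P v_S / (v_P − v_S) = Δt · (6.58·3.72)/(6.58−3.72) ≈ 8.5586·Δt.
So d_A = 73.39, d_B = 107.22, d_C = 172.85 km.
Circle about each station: (x + 60.0)² + (y − 24.0)² = 73.39²; (x + 102.0)² + (y − 20.7)² = 107.22²; (x + 113.9)² + (y + 60.0)² = 172.85².
Subtracting pairs of circle equations eliminates x²+y² and gives linear equations (the radical axes):
-84.0 x − 6.6 y = 546.45
-107.8 x − 168.0 y = -12093.82
Solving the 2×2 system: x ≈ -12.8, y ≈ 80.2 km.

-12.8 km east, 80.2 km north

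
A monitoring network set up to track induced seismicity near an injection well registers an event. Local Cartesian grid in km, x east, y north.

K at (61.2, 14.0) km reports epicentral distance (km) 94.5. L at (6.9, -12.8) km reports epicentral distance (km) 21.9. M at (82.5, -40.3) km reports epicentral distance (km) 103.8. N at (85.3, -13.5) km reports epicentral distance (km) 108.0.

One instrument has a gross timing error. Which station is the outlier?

L

Solve using three stations at a time. Using K, M, N (subtract circle equations pairwise → linear system) gives (x, y) ≈ (-20.9, -32.5).
Distances from that point to each station vs reported:
  K: calculated 94.4 vs reported 94.5 → residual 0.1 km
  L: calculated 34.1 vs reported 21.9 → residual 12.2 km
  M: calculated 103.7 vs reported 103.8 → residual 0.1 km
  N: calculated 107.9 vs reported 108.0 → residual 0.1 km
K, M, N are mutually consistent (residuals ≈ 0); L is off by 12.2 km.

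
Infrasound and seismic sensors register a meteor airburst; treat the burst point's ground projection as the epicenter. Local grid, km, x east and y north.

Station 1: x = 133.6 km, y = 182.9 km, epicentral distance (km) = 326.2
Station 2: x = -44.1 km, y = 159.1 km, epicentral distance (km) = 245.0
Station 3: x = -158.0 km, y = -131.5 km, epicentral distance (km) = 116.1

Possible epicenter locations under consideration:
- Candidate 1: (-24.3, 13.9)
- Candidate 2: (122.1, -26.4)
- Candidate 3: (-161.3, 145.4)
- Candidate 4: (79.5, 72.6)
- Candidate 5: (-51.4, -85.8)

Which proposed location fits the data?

Candidate 5

For each candidate, compare |candidate − station| to the reported distance:
Candidate 1: residuals Station 1 94.9, Station 2 98.5, Station 3 81.4 → max 98.5 km
Candidate 2: residuals Station 1 116.6, Station 2 4.1, Station 3 183.1 → max 183.1 km
Candidate 3: residuals Station 1 28.9, Station 2 127.0, Station 3 160.8 → max 160.8 km
Candidate 4: residuals Station 1 203.3, Station 2 94.1, Station 3 197.1 → max 203.3 km
Candidate 5: residuals Station 1 0.0, Station 2 0.0, Station 3 0.1 → max 0.1 km
Only Candidate 5 has all residuals ≈ 0.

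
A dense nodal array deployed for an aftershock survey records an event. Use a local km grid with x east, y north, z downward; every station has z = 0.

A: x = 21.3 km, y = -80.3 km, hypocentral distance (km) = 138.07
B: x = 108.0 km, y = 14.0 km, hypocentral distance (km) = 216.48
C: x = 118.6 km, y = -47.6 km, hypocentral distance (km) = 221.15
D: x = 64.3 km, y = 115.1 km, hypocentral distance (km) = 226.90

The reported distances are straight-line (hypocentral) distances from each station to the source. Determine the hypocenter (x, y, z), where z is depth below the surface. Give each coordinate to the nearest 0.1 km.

(-92.9, -35.7, 63.5)

Each station gives a sphere (x−x_i)² + (y−y_i)² + z² = d_i² (stations at z=0).
Subtracting the A sphere from B and C: z² cancels, leaving linear equations in x and y:
173.4 x + 188.6 y = -22842.05
194.6 x + 65.4 y = -20414.06
Solving: x ≈ -92.907, y ≈ -35.695 km (keep extra digits for the depth step; rounded: -92.9, -35.7).
Then from the A sphere: z² = 138.07² − (x − 21.3)² − (y + 80.3)² with x = -92.907, y = -35.695, so z ≈ 63.486 ≈ 63.5 km.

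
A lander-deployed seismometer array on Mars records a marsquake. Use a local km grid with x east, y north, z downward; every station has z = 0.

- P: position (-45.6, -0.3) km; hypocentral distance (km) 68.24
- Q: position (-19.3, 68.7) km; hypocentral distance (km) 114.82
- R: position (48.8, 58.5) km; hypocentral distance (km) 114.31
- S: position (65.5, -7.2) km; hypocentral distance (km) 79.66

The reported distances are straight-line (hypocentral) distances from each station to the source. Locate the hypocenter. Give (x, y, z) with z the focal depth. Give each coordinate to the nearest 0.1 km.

(0.1, -40.0, 31.5)

Each station gives a sphere (x−x_i)² + (y−y_i)² + z² = d_i² (stations at z=0).
Subtracting the P sphere from Q and R: z² cancels, leaving linear equations in x and y:
52.6 x + 138.0 y = -5514.20
188.8 x + 117.6 y = -4685.84
Solving: x ≈ 0.092, y ≈ -39.993 km (keep extra digits for the depth step; rounded: 0.1, -40.0).
Then from the P sphere: z² = 68.24² − (x + 45.6)² − (y + 0.3)² with x = 0.092, y = -39.993, so z ≈ 31.518 ≈ 31.5 km.
Check against S (with the unrounded solution): distance 79.67 ≈ 79.66 km. ✓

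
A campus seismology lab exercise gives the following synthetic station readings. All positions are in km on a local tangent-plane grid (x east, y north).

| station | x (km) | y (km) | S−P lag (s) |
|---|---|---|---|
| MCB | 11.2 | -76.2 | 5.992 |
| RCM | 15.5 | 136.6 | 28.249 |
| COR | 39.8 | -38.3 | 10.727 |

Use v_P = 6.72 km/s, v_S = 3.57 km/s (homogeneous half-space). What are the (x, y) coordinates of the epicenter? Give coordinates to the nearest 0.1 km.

-34.3 km east, -72.7 km north

Distance from S−P lag: d = Δt · v_P v_S / (v_P − v_S) = Δt · (6.72·3.57)/(6.72−3.57) ≈ 7.6160·Δt.
So d_MCB = 45.64, d_RCM = 215.14, d_COR = 81.70 km.
Circle about each station: (x − 11.2)² + (y + 76.2)² = 45.64²; (x − 15.5)² + (y − 136.6)² = 215.14²; (x − 39.8)² + (y + 38.3)² = 81.70².
Subtracting pairs of circle equations eliminates x²+y² and gives linear equations (the radical axes):
8.6 x + 425.6 y = -31234.28
57.2 x + 75.8 y = -7472.83
Solving the 2×2 system: x ≈ -34.3, y ≈ -72.7 km.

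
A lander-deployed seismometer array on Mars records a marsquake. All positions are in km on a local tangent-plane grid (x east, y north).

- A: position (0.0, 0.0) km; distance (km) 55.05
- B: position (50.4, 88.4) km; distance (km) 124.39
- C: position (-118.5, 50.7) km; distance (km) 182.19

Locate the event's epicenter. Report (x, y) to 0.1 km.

Circle about each station: x² + y² = 55.05²; (x − 50.4)² + (y − 88.4)² = 124.39²; (x + 118.5)² + (y − 50.7)² = 182.19².
Subtracting the A equation from the B and C equations removes the quadratic terms:
100.8 x + 176.8 y = -2087.65
-237.0 x + 101.4 y = -13549.95
Solving the 2×2 system: x ≈ 41.9, y ≈ -35.7 km.

(41.9, -35.7)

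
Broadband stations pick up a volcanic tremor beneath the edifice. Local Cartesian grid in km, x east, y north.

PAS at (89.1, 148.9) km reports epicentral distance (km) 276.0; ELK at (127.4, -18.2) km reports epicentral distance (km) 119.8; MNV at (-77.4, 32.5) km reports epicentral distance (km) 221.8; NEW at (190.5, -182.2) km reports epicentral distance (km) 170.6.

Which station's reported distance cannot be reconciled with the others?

NEW

Solve using three stations at a time. Using PAS, ELK, MNV (subtract circle equations pairwise → linear system) gives (x, y) ≈ (76.9, -126.8).
Distances from that point to each station vs reported:
  PAS: calculated 276.0 vs reported 276.0 → residual 0.0 km
  ELK: calculated 119.8 vs reported 119.8 → residual 0.0 km
  MNV: calculated 221.8 vs reported 221.8 → residual 0.0 km
  NEW: calculated 126.4 vs reported 170.6 → residual 44.2 km
PAS, ELK, MNV are mutually consistent (residuals ≈ 0); NEW is off by 44.2 km.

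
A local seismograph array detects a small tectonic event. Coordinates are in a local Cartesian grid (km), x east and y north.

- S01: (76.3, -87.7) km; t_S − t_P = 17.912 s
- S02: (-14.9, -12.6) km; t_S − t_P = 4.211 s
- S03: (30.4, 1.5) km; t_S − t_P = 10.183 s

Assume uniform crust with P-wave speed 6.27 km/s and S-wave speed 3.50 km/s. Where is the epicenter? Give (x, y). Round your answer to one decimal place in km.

-47.7 km east, -18.7 km north

Distance from S−P lag: d = Δt · v_P v_S / (v_P − v_S) = Δt · (6.27·3.50)/(6.27−3.50) ≈ 7.9224·Δt.
So d_S01 = 141.91, d_S02 = 33.36, d_S03 = 80.67 km.
Circle about each station: (x − 76.3)² + (y + 87.7)² = 141.91²; (x + 14.9)² + (y + 12.6)² = 33.36²; (x − 30.4)² + (y − 1.5)² = 80.67².
Subtracting the S01 equation from the S02 and S03 equations removes the quadratic terms:
-182.4 x + 150.2 y = 5893.35
-91.8 x + 178.4 y = 1044.23
Solving the 2×2 system: x ≈ -47.7, y ≈ -18.7 km.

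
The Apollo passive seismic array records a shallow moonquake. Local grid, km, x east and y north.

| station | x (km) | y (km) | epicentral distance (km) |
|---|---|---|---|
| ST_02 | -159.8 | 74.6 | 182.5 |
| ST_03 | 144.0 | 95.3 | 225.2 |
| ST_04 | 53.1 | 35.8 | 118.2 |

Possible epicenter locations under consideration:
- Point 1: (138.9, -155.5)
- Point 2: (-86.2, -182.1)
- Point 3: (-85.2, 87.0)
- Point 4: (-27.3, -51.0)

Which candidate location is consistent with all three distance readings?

For each candidate, compare |candidate − station| to the reported distance:
Point 1: residuals ST_02 194.6, ST_03 25.7, ST_04 91.5 → max 194.6 km
Point 2: residuals ST_02 84.5, ST_03 135.3, ST_04 140.4 → max 140.4 km
Point 3: residuals ST_02 106.9, ST_03 4.2, ST_04 29.3 → max 106.9 km
Point 4: residuals ST_02 0.1, ST_03 0.1, ST_04 0.1 → max 0.1 km
Only Point 4 has all residuals ≈ 0.

Point 4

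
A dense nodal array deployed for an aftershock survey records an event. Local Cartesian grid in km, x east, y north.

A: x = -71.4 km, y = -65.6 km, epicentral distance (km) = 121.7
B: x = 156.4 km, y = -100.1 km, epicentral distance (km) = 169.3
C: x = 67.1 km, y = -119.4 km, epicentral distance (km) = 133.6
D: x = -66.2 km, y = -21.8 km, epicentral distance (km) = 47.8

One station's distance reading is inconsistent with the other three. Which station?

Solve using three stations at a time. Using A, B, C (subtract circle equations pairwise → linear system) gives (x, y) ≈ (25.8, 7.7).
Distances from that point to each station vs reported:
  A: calculated 121.8 vs reported 121.7 → residual 0.1 km
  B: calculated 169.3 vs reported 169.3 → residual 0.0 km
  C: calculated 133.7 vs reported 133.6 → residual 0.1 km
  D: calculated 96.6 vs reported 47.8 → residual 48.8 km
A, B, C are mutually consistent (residuals ≈ 0); D is off by 48.8 km.

D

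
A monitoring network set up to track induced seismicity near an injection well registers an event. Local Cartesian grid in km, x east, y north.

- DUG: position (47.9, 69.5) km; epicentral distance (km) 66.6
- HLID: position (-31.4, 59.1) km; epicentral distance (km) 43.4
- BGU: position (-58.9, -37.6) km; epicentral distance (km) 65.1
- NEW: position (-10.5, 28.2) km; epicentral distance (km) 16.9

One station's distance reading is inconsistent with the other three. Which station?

DUG

Solve using three stations at a time. Using HLID, BGU, NEW (subtract circle equations pairwise → linear system) gives (x, y) ≈ (-22.8, 16.6).
Distances from that point to each station vs reported:
  DUG: calculated 88.3 vs reported 66.6 → residual 21.7 km
  HLID: calculated 43.4 vs reported 43.4 → residual 0.0 km
  BGU: calculated 65.1 vs reported 65.1 → residual 0.0 km
  NEW: calculated 16.9 vs reported 16.9 → residual 0.0 km
HLID, BGU, NEW are mutually consistent (residuals ≈ 0); DUG is off by 21.7 km.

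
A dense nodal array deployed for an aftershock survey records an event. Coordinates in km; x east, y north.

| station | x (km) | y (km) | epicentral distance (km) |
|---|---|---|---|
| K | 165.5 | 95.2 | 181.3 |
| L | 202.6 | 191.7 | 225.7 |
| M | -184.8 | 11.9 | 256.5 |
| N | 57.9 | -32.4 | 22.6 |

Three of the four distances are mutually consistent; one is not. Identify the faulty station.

Solve using three stations at a time. Using K, M, N (subtract circle equations pairwise → linear system) gives (x, y) ≈ (63.0, -54.3).
Distances from that point to each station vs reported:
  K: calculated 181.3 vs reported 181.3 → residual 0.0 km
  L: calculated 282.9 vs reported 225.7 → residual 57.2 km
  M: calculated 256.5 vs reported 256.5 → residual 0.0 km
  N: calculated 22.5 vs reported 22.6 → residual 0.1 km
K, M, N are mutually consistent (residuals ≈ 0); L is off by 57.2 km.

L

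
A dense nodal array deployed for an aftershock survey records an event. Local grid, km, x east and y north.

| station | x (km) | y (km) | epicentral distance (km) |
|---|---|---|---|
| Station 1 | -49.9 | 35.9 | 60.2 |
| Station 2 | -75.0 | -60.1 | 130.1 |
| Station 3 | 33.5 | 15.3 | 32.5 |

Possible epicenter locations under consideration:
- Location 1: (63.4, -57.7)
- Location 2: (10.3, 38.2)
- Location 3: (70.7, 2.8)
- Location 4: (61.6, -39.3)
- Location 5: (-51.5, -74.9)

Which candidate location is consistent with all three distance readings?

For each candidate, compare |candidate − station| to the reported distance:
Location 1: residuals Station 1 86.8, Station 2 8.3, Station 3 46.4 → max 86.8 km
Location 2: residuals Station 1 0.0, Station 2 0.0, Station 3 0.1 → max 0.1 km
Location 3: residuals Station 1 64.9, Station 2 28.6, Station 3 6.7 → max 64.9 km
Location 4: residuals Station 1 74.3, Station 2 8.1, Station 3 28.9 → max 74.3 km
Location 5: residuals Station 1 50.6, Station 2 102.3, Station 3 91.4 → max 102.3 km
Only Location 2 has all residuals ≈ 0.

Location 2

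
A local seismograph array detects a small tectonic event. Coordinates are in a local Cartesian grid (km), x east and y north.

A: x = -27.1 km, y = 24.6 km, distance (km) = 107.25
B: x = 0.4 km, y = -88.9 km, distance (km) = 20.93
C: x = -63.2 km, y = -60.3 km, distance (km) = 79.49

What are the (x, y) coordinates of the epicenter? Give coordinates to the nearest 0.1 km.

Circle about each station: (x + 27.1)² + (y − 24.6)² = 107.25²; (x − 0.4)² + (y + 88.9)² = 20.93²; (x + 63.2)² + (y + 60.3)² = 79.49².
Subtracting the A equation from the B and C equations removes the quadratic terms:
55.0 x − 227.0 y = 17628.30
-72.2 x − 169.8 y = 11474.66
Solving the 2×2 system: x ≈ 15.1, y ≈ -74.0 km.

(15.1, -74.0)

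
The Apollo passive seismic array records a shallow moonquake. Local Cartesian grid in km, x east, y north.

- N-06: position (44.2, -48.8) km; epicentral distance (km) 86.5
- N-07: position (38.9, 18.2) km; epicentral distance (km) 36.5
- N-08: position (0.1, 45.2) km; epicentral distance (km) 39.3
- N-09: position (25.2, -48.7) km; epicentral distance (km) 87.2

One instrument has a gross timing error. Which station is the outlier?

Solve using three stations at a time. Using N-06, N-08, N-09 (subtract circle equations pairwise → linear system) gives (x, y) ≈ (38.4, 37.4).
Distances from that point to each station vs reported:
  N-06: calculated 86.4 vs reported 86.5 → residual 0.1 km
  N-07: calculated 19.2 vs reported 36.5 → residual 17.3 km
  N-08: calculated 39.0 vs reported 39.3 → residual 0.3 km
  N-09: calculated 87.1 vs reported 87.2 → residual 0.1 km
N-06, N-08, N-09 are mutually consistent (residuals ≈ 0); N-07 is off by 17.3 km.

N-07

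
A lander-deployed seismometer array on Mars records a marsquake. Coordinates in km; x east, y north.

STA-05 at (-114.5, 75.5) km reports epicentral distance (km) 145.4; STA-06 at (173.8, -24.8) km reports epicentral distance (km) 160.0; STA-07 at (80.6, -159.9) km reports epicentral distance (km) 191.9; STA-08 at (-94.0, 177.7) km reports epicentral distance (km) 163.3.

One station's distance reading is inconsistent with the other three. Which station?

Solve using three stations at a time. Using STA-05, STA-06, STA-07 (subtract circle equations pairwise → linear system) gives (x, y) ≈ (20.9, 22.5).
Distances from that point to each station vs reported:
  STA-05: calculated 145.4 vs reported 145.4 → residual 0.0 km
  STA-06: calculated 160.0 vs reported 160.0 → residual 0.0 km
  STA-07: calculated 191.9 vs reported 191.9 → residual 0.0 km
  STA-08: calculated 193.1 vs reported 163.3 → residual 29.8 km
STA-05, STA-06, STA-07 are mutually consistent (residuals ≈ 0); STA-08 is off by 29.8 km.

STA-08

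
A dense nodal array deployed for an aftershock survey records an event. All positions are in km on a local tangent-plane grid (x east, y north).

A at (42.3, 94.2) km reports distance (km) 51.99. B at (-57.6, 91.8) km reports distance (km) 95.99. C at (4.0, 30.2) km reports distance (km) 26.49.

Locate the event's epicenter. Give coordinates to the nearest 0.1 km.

Circle about each station: (x − 42.3)² + (y − 94.2)² = 51.99²; (x + 57.6)² + (y − 91.8)² = 95.99²; (x − 4.0)² + (y − 30.2)² = 26.49².
Subtracting pairs of circle equations eliminates x²+y² and gives linear equations (the radical axes):
-199.8 x − 4.8 y = -5429.05
-76.6 x − 128.0 y = -7733.65
Solving the 2×2 system: x ≈ 26.1, y ≈ 44.8 km.

(26.1, 44.8)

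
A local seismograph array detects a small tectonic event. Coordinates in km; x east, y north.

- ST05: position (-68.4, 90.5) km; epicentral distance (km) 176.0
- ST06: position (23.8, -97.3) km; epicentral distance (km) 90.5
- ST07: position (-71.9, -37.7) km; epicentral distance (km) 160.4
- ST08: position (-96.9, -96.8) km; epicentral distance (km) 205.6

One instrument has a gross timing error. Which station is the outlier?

ST06

Solve using three stations at a time. Using ST05, ST07, ST08 (subtract circle equations pairwise → linear system) gives (x, y) ≈ (83.4, 1.7).
Distances from that point to each station vs reported:
  ST05: calculated 175.8 vs reported 176.0 → residual 0.2 km
  ST06: calculated 115.6 vs reported 90.5 → residual 25.1 km
  ST07: calculated 160.2 vs reported 160.4 → residual 0.2 km
  ST08: calculated 205.4 vs reported 205.6 → residual 0.2 km
ST05, ST07, ST08 are mutually consistent (residuals ≈ 0); ST06 is off by 25.1 km.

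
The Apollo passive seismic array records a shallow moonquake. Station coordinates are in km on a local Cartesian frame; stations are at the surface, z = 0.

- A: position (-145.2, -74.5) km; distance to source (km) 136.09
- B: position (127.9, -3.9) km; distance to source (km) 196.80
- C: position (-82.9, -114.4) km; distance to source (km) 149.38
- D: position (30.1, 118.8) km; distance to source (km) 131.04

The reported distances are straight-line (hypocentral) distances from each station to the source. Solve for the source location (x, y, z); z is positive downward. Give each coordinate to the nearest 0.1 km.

x ≈ -63.9 km, y ≈ 31.4 km, depth ≈ 26.4 km

Each station gives a sphere (x−x_i)² + (y−y_i)² + z² = d_i² (stations at z=0).
Subtracting the A sphere from B and C: z² cancels, leaving linear equations in x and y:
546.2 x + 141.2 y = -30469.42
124.6 x − 79.8 y = -10467.42
Solving: x ≈ -63.901, y ≈ 31.396 km (keep extra digits for the depth step; rounded: -63.9, 31.4).
Then from the A sphere: z² = 136.09² − (x + 145.2)² − (y + 74.5)² with x = -63.901, y = 31.396, so z ≈ 26.401 ≈ 26.4 km.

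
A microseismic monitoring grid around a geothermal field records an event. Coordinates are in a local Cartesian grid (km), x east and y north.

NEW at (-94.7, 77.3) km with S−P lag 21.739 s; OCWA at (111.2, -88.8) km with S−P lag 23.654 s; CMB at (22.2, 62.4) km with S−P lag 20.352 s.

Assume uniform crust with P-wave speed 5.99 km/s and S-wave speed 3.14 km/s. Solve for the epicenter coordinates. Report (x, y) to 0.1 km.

Distance from S−P lag: d = Δt · v_P v_S / (v_P − v_S) = Δt · (5.99·3.14)/(5.99−3.14) ≈ 6.5995·Δt.
So d_NEW = 143.47, d_OCWA = 156.10, d_CMB = 134.31 km.
Circle about each station: (x + 94.7)² + (y − 77.3)² = 143.47²; (x − 111.2)² + (y + 88.8)² = 156.10²; (x − 22.2)² + (y − 62.4)² = 134.31².
Subtracting the NEW equation from the OCWA and CMB equations removes the quadratic terms:
411.8 x − 332.2 y = 1523.93
233.8 x − 29.8 y = -8012.32
Solving the 2×2 system: x ≈ -41.4, y ≈ -55.9 km.
Check against NEW (with the unrounded x, y): √((x + 94.7)²+(y − 77.3)²) = 143.47 ≈ 143.47 km. ✓

-41.4 km east, -55.9 km north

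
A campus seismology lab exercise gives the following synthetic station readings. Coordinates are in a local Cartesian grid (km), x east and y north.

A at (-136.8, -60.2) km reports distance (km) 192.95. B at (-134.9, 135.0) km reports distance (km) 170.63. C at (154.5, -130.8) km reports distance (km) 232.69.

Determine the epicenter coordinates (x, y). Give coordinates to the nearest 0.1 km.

16.7 km east, 56.7 km north

Circle about each station: (x + 136.8)² + (y + 60.2)² = 192.95²; (x + 134.9)² + (y − 135.0)² = 170.63²; (x − 154.5)² + (y + 130.8)² = 232.69².
Subtracting the A equation from the B and C equations removes the quadratic terms:
3.8 x + 390.4 y = 22199.84
582.6 x − 141.2 y = 1725.68
Solving the 2×2 system: x ≈ 16.7, y ≈ 56.7 km.
Check against A (with the unrounded x, y): √((x + 136.8)²+(y + 60.2)²) = 192.95 ≈ 192.95 km. ✓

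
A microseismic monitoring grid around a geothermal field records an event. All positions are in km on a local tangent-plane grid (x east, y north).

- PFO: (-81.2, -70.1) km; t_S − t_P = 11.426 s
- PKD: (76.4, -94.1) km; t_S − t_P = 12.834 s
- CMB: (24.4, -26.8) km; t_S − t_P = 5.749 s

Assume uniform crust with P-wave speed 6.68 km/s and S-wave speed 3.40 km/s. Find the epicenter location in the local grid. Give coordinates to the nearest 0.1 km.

Distance from S−P lag: d = Δt · v_P v_S / (v_P − v_S) = Δt · (6.68·3.40)/(6.68−3.40) ≈ 6.9244·Δt.
So d_PFO = 79.12, d_PKD = 88.87, d_CMB = 39.81 km.
Circle about each station: (x + 81.2)² + (y + 70.1)² = 79.12²; (x − 76.4)² + (y + 94.1)² = 88.87²; (x − 24.4)² + (y + 26.8)² = 39.81².
Subtracting pairs of circle equations eliminates x²+y² and gives linear equations (the radical axes):
315.2 x − 48.0 y = 1546.42
211.2 x + 86.6 y = -5518.71
Solving the 2×2 system: x ≈ -3.5, y ≈ -55.2 km.

-3.5 km east, -55.2 km north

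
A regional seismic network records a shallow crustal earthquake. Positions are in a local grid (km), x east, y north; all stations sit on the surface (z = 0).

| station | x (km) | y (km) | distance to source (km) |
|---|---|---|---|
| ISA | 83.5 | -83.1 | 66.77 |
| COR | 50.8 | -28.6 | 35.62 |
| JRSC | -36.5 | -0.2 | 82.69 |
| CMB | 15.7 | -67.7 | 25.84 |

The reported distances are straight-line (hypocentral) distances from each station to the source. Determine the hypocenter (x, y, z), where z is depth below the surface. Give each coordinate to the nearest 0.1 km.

(27.3, -50.5, 15.4)

Each station gives a sphere (x−x_i)² + (y−y_i)² + z² = d_i² (stations at z=0).
Subtracting the ISA sphere from COR and JRSC: z² cancels, leaving linear equations in x and y:
-65.4 x + 109.0 y = -7289.81
-240.0 x + 165.8 y = -14924.97
Solving: x ≈ 27.302, y ≈ -50.498 km (keep extra digits for the depth step; rounded: 27.3, -50.5).
Then from the ISA sphere: z² = 66.77² − (x − 83.5)² − (y + 83.1)² with x = 27.302, y = -50.498, so z ≈ 15.399 ≈ 15.4 km.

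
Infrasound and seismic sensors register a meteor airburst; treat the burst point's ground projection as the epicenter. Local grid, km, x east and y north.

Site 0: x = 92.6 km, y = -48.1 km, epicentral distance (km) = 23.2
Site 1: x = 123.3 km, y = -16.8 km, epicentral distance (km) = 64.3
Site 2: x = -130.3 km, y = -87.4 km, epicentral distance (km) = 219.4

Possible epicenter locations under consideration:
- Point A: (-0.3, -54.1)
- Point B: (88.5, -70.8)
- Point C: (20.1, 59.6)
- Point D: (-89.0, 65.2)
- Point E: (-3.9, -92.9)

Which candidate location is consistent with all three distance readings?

For each candidate, compare |candidate − station| to the reported distance:
Point A: residuals Site 0 69.9, Site 1 64.8, Site 2 85.2 → max 85.2 km
Point B: residuals Site 0 0.1, Site 1 0.1, Site 2 0.0 → max 0.1 km
Point C: residuals Site 0 106.6, Site 1 64.1, Site 2 9.1 → max 106.6 km
Point D: residuals Site 0 190.8, Site 1 163.3, Site 2 61.3 → max 190.8 km
Point E: residuals Site 0 83.2, Site 1 83.9, Site 2 92.9 → max 92.9 km
Only Point B has all residuals ≈ 0.

Point B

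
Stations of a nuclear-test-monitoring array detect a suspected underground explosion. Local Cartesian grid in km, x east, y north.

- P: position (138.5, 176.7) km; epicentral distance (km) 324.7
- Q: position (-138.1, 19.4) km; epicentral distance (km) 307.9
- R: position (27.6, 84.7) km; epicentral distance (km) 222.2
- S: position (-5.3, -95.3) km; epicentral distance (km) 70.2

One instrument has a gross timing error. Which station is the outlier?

Solve using three stations at a time. Using P, R, S (subtract circle equations pairwise → linear system) gives (x, y) ≈ (51.7, -136.2).
Distances from that point to each station vs reported:
  P: calculated 324.7 vs reported 324.7 → residual 0.0 km
  Q: calculated 245.4 vs reported 307.9 → residual 62.5 km
  R: calculated 222.2 vs reported 222.2 → residual 0.0 km
  S: calculated 70.1 vs reported 70.2 → residual 0.1 km
P, R, S are mutually consistent (residuals ≈ 0); Q is off by 62.5 km.

Q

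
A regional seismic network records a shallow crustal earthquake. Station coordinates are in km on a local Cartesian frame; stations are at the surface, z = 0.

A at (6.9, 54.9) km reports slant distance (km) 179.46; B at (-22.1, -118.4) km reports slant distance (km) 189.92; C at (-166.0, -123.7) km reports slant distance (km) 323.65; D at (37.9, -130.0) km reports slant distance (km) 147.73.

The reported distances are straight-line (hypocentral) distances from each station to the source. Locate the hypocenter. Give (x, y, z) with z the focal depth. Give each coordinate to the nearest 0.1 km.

Each station gives a sphere (x−x_i)² + (y−y_i)² + z² = d_i² (stations at z=0).
Subtracting the A sphere from B and C: z² cancels, leaving linear equations in x and y:
-58.0 x − 346.6 y = 7581.64
-345.8 x − 357.2 y = -32747.36
Solving: x ≈ 141.808, y ≈ -45.604 km (keep extra digits for the depth step; rounded: 141.8, -45.6).
Then from the A sphere: z² = 179.46² − (x − 6.9)² − (y − 54.9)² with x = 141.808, y = -45.604, so z ≈ 62.487 ≈ 62.5 km.

(141.8, -45.6, 62.5)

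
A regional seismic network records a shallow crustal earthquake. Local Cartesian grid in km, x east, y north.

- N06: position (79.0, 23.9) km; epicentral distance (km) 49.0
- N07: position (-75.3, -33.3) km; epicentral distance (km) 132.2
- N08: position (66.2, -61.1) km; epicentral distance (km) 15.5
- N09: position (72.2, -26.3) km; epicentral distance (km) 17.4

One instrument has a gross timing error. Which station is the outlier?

N08

Solve using three stations at a time. Using N06, N07, N09 (subtract circle equations pairwise → linear system) gives (x, y) ≈ (56.2, -19.5).
Distances from that point to each station vs reported:
  N06: calculated 49.0 vs reported 49.0 → residual 0.0 km
  N07: calculated 132.2 vs reported 132.2 → residual 0.0 km
  N08: calculated 42.8 vs reported 15.5 → residual 27.3 km
  N09: calculated 17.4 vs reported 17.4 → residual 0.0 km
N06, N07, N09 are mutually consistent (residuals ≈ 0); N08 is off by 27.3 km.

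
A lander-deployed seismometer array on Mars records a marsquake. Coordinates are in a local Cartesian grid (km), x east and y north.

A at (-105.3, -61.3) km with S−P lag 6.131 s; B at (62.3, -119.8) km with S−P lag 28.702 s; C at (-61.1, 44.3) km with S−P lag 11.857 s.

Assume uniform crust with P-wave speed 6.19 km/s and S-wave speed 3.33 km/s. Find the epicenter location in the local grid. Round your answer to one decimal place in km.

Distance from S−P lag: d = Δt · v_P v_S / (v_P − v_S) = Δt · (6.19·3.33)/(6.19−3.33) ≈ 7.2072·Δt.
So d_A = 44.19, d_B = 206.86, d_C = 85.46 km.
Circle about each station: (x + 105.3)² + (y + 61.3)² = 44.19²; (x − 62.3)² + (y + 119.8)² = 206.86²; (x + 61.1)² + (y − 44.3)² = 85.46².
Subtracting the A equation from the B and C equations removes the quadratic terms:
335.2 x − 117.0 y = -37450.75
88.4 x + 211.2 y = -14500.74
Solving the 2×2 system: x ≈ -118.4, y ≈ -19.1 km.
Check against A (with the unrounded x, y): √((x + 105.3)²+(y + 61.3)²) = 44.18 ≈ 44.19 km. ✓

(-118.4, -19.1)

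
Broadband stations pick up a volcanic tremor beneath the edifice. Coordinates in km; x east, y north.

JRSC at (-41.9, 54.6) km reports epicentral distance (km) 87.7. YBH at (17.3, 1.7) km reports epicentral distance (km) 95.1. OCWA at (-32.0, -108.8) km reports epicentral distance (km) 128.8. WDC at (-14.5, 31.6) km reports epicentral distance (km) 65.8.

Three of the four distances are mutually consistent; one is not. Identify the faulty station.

Solve using three stations at a time. Using YBH, OCWA, WDC (subtract circle equations pairwise → linear system) gives (x, y) ≈ (-77.3, 11.8).
Distances from that point to each station vs reported:
  JRSC: calculated 55.5 vs reported 87.7 → residual 32.2 km
  YBH: calculated 95.1 vs reported 95.1 → residual 0.0 km
  OCWA: calculated 128.8 vs reported 128.8 → residual 0.0 km
  WDC: calculated 65.8 vs reported 65.8 → residual 0.0 km
YBH, OCWA, WDC are mutually consistent (residuals ≈ 0); JRSC is off by 32.2 km.

JRSC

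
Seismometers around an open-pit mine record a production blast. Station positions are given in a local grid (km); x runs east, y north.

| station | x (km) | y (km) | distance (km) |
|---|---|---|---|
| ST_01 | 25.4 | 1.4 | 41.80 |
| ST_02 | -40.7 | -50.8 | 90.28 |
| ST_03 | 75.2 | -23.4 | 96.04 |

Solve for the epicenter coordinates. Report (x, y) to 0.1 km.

Circle about each station: (x − 25.4)² + (y − 1.4)² = 41.80²; (x + 40.7)² + (y + 50.8)² = 90.28²; (x − 75.2)² + (y + 23.4)² = 96.04².
Subtracting the ST_01 equation from the ST_02 and ST_03 equations removes the quadratic terms:
-132.2 x − 104.4 y = -2813.23
99.6 x − 49.6 y = -1920.96
Solving the 2×2 system: x ≈ -3.6, y ≈ 31.5 km.

x ≈ -3.6 km, y ≈ 31.5 km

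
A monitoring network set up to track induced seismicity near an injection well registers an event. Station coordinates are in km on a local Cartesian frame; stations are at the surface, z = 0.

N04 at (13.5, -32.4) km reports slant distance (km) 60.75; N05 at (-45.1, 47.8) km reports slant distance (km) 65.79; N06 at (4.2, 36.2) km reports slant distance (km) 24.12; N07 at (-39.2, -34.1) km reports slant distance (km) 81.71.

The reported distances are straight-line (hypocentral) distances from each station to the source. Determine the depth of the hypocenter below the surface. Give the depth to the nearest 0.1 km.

z ≈ 19.3 km

Each station gives a sphere (x−x_i)² + (y−y_i)² + z² = d_i² (stations at z=0).
Subtracting the N04 sphere from N05 and N06: z² cancels, leaving linear equations in x and y:
-117.2 x + 160.4 y = 2449.08
-18.6 x + 137.2 y = 3204.86
Solving: x ≈ 13.595, y ≈ 25.202 km (keep extra digits for the depth step; rounded: 13.6, 25.2).
Then from the N04 sphere: z² = 60.75² − (x − 13.5)² − (y + 32.4)² with x = 13.595, y = 25.202, so z ≈ 19.302 ≈ 19.3 km.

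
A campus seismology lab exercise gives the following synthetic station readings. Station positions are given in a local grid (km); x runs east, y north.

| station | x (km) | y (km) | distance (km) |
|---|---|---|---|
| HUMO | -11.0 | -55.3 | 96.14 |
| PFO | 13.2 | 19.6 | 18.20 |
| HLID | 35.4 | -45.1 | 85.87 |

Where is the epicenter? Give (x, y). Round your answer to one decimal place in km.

x ≈ 13.0 km, y ≈ 37.8 km

Circle about each station: (x + 11.0)² + (y + 55.3)² = 96.14²; (x − 13.2)² + (y − 19.6)² = 18.20²; (x − 35.4)² + (y + 45.1)² = 85.87².
Subtracting the HUMO equation from the PFO and HLID equations removes the quadratic terms:
48.4 x + 149.8 y = 6290.97
92.8 x + 20.4 y = 1977.32
Solving the 2×2 system: x ≈ 13.0, y ≈ 37.8 km.
Check against HUMO (with the unrounded x, y): √((x + 11.0)²+(y + 55.3)²) = 96.14 ≈ 96.14 km. ✓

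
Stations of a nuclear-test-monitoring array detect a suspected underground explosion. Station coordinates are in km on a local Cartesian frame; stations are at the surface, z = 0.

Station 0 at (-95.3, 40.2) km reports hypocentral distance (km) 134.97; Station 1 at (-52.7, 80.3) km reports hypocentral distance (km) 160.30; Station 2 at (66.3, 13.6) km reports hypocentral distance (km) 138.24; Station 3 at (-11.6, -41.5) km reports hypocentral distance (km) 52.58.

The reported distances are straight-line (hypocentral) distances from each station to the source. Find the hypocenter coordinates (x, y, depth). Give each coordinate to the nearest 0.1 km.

(-34.1, -75.4, 33.3)

Each station gives a sphere (x−x_i)² + (y−y_i)² + z² = d_i² (stations at z=0).
Subtracting the Station 0 sphere from Station 1 and Station 2: z² cancels, leaving linear equations in x and y:
85.2 x + 80.2 y = -8951.94
323.2 x − 53.2 y = -7010.88
Solving: x ≈ -34.102, y ≈ -75.392 km (keep extra digits for the depth step; rounded: -34.1, -75.4).
Then from the Station 0 sphere: z² = 134.97² − (x + 95.3)² − (y − 40.2)² with x = -34.102, y = -75.392, so z ≈ 33.320 ≈ 33.3 km.
Check against Station 3 (with the unrounded solution): distance 52.58 ≈ 52.58 km. ✓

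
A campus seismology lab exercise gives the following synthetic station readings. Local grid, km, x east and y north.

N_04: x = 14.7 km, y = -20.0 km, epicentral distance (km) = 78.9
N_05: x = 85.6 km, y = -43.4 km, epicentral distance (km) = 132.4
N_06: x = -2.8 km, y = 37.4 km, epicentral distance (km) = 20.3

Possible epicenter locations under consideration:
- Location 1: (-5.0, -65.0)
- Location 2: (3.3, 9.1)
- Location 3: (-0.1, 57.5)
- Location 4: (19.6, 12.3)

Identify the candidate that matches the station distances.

For each candidate, compare |candidate − station| to the reported distance:
Location 1: residuals N_04 29.8, N_05 39.3, N_06 82.1 → max 82.1 km
Location 2: residuals N_04 47.6, N_05 34.8, N_06 8.6 → max 47.6 km
Location 3: residuals N_04 0.0, N_05 0.0, N_06 0.0 → max 0.0 km
Location 4: residuals N_04 46.2, N_05 46.0, N_06 13.3 → max 46.2 km
Only Location 3 has all residuals ≈ 0.

Location 3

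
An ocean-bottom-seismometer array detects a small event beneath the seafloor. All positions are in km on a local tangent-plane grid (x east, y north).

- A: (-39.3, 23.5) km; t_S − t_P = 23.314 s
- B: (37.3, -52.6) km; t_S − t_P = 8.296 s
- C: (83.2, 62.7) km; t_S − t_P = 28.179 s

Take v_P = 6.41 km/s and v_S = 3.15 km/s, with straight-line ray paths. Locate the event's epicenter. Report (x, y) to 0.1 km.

x ≈ 29.6 km, y ≈ -103.4 km

Distance from S−P lag: d = Δt · v_P v_S / (v_P − v_S) = Δt · (6.41·3.15)/(6.41−3.15) ≈ 6.1937·Δt.
So d_A = 144.40, d_B = 51.38, d_C = 174.53 km.
Circle about each station: (x + 39.3)² + (y − 23.5)² = 144.40²; (x − 37.3)² + (y + 52.6)² = 51.38²; (x − 83.2)² + (y − 62.7)² = 174.53².
Subtracting the A equation from the B and C equations removes the quadratic terms:
153.2 x − 152.2 y = 20272.77
245.0 x + 78.4 y = -852.57
Solving the 2×2 system: x ≈ 29.6, y ≈ -103.4 km.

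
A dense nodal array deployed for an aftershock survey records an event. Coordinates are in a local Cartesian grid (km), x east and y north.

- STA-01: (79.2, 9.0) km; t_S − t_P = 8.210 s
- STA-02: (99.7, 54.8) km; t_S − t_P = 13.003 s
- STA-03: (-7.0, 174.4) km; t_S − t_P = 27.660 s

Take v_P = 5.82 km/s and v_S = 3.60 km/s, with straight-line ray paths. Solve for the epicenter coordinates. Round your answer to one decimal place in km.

90.9 km east, -67.6 km north

Distance from S−P lag: d = Δt · v_P v_S / (v_P − v_S) = Δt · (5.82·3.60)/(5.82−3.60) ≈ 9.4378·Δt.
So d_STA-01 = 77.48, d_STA-02 = 122.72, d_STA-03 = 261.05 km.
Circle about each station: (x − 79.2)² + (y − 9.0)² = 77.48²; (x − 99.7)² + (y − 54.8)² = 122.72²; (x + 7.0)² + (y − 174.4)² = 261.05².
Subtracting the STA-01 equation from the STA-02 and STA-03 equations removes the quadratic terms:
41.0 x + 91.6 y = -2467.56
-172.4 x + 330.8 y = -38033.23
Solving the 2×2 system: x ≈ 90.9, y ≈ -67.6 km.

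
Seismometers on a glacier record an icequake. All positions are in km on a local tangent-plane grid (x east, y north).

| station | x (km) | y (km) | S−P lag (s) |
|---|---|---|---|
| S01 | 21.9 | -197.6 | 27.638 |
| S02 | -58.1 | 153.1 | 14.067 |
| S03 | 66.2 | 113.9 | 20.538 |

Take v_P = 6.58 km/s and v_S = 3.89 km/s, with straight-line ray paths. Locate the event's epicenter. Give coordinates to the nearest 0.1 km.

x ≈ -110.2 km, y ≈ 29.8 km

Distance from S−P lag: d = Δt · v_P v_S / (v_P − v_S) = Δt · (6.58·3.89)/(6.58−3.89) ≈ 9.5153·Δt.
So d_S01 = 262.98, d_S02 = 133.85, d_S03 = 195.43 km.
Circle about each station: (x − 21.9)² + (y + 197.6)² = 262.98²; (x + 58.1)² + (y − 153.1)² = 133.85²; (x − 66.2)² + (y − 113.9)² = 195.43².
Subtracting pairs of circle equations eliminates x²+y² and gives linear equations (the radical axes):
-160.0 x + 701.4 y = 38532.51
88.6 x + 623.0 y = 8795.88
Solving the 2×2 system: x ≈ -110.2, y ≈ 29.8 km.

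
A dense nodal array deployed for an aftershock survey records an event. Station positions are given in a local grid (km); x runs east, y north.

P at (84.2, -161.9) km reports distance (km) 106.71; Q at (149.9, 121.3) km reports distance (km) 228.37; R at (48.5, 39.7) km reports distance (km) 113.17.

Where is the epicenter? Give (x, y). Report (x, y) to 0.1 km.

(27.5, -71.5)

Circle about each station: (x − 84.2)² + (y + 161.9)² = 106.71²; (x − 149.9)² + (y − 121.3)² = 228.37²; (x − 48.5)² + (y − 39.7)² = 113.17².
Subtracting pairs of circle equations eliminates x²+y² and gives linear equations (the radical axes):
131.4 x + 566.4 y = -36883.38
-71.4 x + 403.2 y = -30793.33
Solving the 2×2 system: x ≈ 27.5, y ≈ -71.5 km.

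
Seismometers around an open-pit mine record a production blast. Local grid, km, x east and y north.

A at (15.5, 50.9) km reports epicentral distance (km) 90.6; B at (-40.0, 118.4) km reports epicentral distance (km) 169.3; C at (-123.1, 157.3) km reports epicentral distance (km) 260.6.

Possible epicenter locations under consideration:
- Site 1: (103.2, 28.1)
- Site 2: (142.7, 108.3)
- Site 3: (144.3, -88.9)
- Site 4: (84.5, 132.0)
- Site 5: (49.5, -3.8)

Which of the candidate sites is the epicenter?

Site 1

For each candidate, compare |candidate − station| to the reported distance:
Site 1: residuals A 0.0, B 0.0, C 0.0 → max 0.0 km
Site 2: residuals A 49.0, B 13.7, C 9.7 → max 49.0 km
Site 3: residuals A 99.5, B 108.1, C 102.9 → max 108.1 km
Site 4: residuals A 15.9, B 44.1, C 51.5 → max 51.5 km
Site 5: residuals A 26.2, B 17.8, C 24.5 → max 26.2 km
Only Site 1 has all residuals ≈ 0.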